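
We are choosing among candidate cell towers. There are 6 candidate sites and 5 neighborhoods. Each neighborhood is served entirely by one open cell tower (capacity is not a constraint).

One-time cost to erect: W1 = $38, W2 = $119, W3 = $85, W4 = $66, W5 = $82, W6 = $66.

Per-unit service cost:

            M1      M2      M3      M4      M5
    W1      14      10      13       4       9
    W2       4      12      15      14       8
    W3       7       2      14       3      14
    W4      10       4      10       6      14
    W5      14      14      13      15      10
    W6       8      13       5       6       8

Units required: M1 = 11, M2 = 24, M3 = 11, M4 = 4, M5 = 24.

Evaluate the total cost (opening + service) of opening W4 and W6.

Total cost: 587

Each neighborhood is assigned to its cheapest site among the open ones.
{W4, W6}: M1→W6 8·11=88, M2→W4 4·24=96, M3→W6 5·11=55, M4→W4 6·4=24, M5→W6 8·24=192. Service 455; fixed 132; total 587.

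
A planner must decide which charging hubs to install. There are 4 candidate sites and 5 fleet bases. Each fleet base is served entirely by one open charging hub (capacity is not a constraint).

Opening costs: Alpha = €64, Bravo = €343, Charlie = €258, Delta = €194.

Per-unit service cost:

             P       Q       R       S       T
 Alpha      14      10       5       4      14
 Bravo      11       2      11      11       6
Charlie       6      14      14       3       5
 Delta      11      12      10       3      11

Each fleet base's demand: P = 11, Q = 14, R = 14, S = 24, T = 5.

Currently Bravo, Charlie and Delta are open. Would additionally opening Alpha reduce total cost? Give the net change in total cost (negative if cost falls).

Current service cost with {Bravo, Charlie, Delta}: 331.
Adding Alpha: each fleet base re-picks its cheapest; new service cost 261, saving 70.
Extra fixed cost: 64. Net change = 64 − 70 = -6.
(Totals: 1126 → 1120.)

Yes — net change −6 (cost falls by 6).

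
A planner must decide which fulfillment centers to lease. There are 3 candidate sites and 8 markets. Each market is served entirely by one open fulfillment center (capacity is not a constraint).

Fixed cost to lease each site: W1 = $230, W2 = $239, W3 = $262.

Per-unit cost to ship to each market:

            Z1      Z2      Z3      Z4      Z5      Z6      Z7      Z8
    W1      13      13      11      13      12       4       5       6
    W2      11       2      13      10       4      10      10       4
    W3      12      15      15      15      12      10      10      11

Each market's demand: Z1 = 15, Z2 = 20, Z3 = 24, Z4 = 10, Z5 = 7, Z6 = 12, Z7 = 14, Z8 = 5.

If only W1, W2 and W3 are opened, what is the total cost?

Total cost: 1466

Each market is assigned to its cheapest site among the open ones.
{W1, W2, W3}: Z1→W2 11·15=165, Z2→W2 2·20=40, Z3→W1 11·24=264, Z4→W2 10·10=100, Z5→W2 4·7=28, Z6→W1 4·12=48, Z7→W1 5·14=70, Z8→W2 4·5=20. Service 735; fixed 731; total 1466.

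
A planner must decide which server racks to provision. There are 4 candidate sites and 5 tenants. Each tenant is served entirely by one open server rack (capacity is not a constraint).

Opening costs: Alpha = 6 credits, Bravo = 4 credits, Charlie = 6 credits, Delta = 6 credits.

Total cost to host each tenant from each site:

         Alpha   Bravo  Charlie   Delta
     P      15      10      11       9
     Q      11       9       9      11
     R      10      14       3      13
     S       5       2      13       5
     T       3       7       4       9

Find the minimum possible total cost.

For any fixed open set, each tenant goes to its cheapest open site; total = fixed + service.
{Bravo, Charlie}: P→Bravo 10, Q→Bravo 9, R→Charlie 3, S→Bravo 2, T→Charlie 4. Service 28; fixed 10; total 38.
{Charlie, Delta}: P→Delta 9, Q→Charlie 9, R→Charlie 3, S→Delta 5, T→Charlie 4. Service 30; fixed 12; total 42.
{Alpha, Bravo, Charlie}: service 27 + fixed 16 = 43
{Alpha, Bravo, Charlie, Delta}: service 26 + fixed 22 = 48
(All 15 nonempty subsets were checked; Bravo and Charlie is lowest.)

Minimum total cost: 38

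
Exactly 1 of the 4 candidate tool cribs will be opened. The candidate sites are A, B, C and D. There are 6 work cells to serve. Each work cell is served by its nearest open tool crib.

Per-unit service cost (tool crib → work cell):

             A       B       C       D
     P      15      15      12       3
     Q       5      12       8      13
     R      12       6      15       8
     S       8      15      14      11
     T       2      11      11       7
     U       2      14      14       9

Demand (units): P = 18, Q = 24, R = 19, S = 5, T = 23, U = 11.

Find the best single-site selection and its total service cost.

Choose A only; total service cost 726.

With exactly 1 open, each work cell uses its cheapest among the chosen.
{A}: P→A 15·18=270, Q→A 5·24=120, R→A 12·19=228, S→A 8·5=40, T→A 2·23=46, U→A 2·11=22. Service cost 726.
{D}: service cost 833
{B}: service cost 1154
Among all 4 size-1 choices, {A} is lowest.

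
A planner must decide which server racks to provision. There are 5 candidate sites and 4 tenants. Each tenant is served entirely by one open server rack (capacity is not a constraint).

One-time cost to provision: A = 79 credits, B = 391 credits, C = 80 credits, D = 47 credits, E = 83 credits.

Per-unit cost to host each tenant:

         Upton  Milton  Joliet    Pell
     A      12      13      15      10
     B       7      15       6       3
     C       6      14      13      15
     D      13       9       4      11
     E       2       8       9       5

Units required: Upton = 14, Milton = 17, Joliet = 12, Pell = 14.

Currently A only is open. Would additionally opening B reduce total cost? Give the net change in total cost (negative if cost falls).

No — net change +115 (cost rises by 115).

Current service cost with {A}: 709.
Adding B: each tenant re-picks its cheapest; new service cost 433, saving 276.
Extra fixed cost: 391. Net change = 391 − 276 = 115.
(Totals: 788 → 903.)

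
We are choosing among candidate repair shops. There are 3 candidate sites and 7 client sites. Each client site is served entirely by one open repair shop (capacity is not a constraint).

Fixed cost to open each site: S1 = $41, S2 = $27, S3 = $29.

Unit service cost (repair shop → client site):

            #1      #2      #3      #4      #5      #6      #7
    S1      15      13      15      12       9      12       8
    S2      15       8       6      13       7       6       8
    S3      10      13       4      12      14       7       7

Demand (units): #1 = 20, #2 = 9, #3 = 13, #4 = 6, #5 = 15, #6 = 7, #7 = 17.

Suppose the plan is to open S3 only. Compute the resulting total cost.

Total cost: 848

Each client site is assigned to its cheapest site among the open ones.
{S3}: #1→S3 10·20=200, #2→S3 13·9=117, #3→S3 4·13=52, #4→S3 12·6=72, #5→S3 14·15=210, #6→S3 7·7=49, #7→S3 7·17=119. Service 819; fixed 29; total 848.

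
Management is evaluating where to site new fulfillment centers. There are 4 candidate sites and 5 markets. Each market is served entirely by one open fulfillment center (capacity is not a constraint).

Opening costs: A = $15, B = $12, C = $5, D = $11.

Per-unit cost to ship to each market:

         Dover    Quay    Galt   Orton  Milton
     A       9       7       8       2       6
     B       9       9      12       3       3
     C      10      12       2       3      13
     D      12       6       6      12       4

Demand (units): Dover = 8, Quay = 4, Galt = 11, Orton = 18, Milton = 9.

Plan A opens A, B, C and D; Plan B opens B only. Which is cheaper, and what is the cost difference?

Plan A is cheaper by 109.

Plan A: {A, B, C, D}: Dover→A 9·8=72, Quay→D 6·4=24, Galt→C 2·11=22, Orton→A 2·18=36, Milton→B 3·9=27. Service 181; fixed 43; total 224.
Plan B: {B}: Dover→B 9·8=72, Quay→B 9·4=36, Galt→B 12·11=132, Orton→B 3·18=54, Milton→B 3·9=27. Service 321; fixed 12; total 333.
Difference: |224 − 333| = 109.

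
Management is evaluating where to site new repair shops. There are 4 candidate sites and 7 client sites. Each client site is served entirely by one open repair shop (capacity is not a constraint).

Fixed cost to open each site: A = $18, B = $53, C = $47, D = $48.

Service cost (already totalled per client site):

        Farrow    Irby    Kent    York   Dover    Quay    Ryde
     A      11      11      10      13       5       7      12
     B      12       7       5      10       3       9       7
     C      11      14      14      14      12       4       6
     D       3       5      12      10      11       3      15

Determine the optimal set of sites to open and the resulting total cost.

Open A only; minimum total cost 87.

For any fixed open set, each client site goes to its cheapest open site; total = fixed + service.
{A}: Farrow→A 11, Irby→A 11, Kent→A 10, York→A 13, Dover→A 5, Quay→A 7, Ryde→A 12. Service 69; fixed 18; total 87.
{B}: service 53 + fixed 53 = 106
{D}: service 59 + fixed 48 = 107
{A, B, C, D}: Farrow→D 3, Irby→D 5, Kent→B 5, York→B 10, Dover→B 3, Quay→D 3, Ryde→C 6. Service 35; fixed 166; total 201.
No other subset beats 87.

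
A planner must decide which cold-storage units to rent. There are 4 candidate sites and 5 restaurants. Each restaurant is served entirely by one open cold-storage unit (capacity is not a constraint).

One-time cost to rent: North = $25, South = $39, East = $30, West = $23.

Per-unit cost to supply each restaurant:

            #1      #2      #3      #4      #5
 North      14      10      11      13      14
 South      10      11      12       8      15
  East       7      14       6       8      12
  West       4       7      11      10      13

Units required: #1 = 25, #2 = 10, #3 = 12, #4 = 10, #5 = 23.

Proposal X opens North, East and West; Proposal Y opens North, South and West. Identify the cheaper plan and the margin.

Proposal X is cheaper by 92.

Proposal X: {North, East, West}: #1→West 4·25=100, #2→West 7·10=70, #3→East 6·12=72, #4→East 8·10=80, #5→East 12·23=276. Service 598; fixed 78; total 676.
Proposal Y: {North, South, West}: #1→West 4·25=100, #2→West 7·10=70, #3→North 11·12=132, #4→South 8·10=80, #5→West 13·23=299. Service 681; fixed 87; total 768.
Difference: |676 − 768| = 92.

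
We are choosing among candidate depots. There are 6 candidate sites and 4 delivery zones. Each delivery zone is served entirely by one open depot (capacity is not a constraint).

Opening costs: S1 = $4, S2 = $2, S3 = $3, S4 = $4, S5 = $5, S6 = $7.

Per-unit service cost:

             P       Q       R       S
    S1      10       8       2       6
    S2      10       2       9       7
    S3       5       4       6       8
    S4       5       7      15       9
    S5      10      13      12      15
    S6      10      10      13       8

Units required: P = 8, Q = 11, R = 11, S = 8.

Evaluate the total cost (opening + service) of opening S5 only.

Each delivery zone is assigned to its cheapest site among the open ones.
{S5}: P→S5 10·8=80, Q→S5 13·11=143, R→S5 12·11=132, S→S5 15·8=120. Service 475; fixed 5; total 480.

Total cost: 480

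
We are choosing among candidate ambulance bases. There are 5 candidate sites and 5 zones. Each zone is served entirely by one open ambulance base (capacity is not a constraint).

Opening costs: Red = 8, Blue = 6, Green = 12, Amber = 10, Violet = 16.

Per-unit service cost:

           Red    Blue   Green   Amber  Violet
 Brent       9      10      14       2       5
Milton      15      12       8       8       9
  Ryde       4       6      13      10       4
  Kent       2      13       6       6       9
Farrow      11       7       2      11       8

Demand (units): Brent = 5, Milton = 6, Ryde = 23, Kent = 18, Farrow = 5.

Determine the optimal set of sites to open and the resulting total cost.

For any fixed open set, each zone goes to its cheapest open site; total = fixed + service.
{Red, Green, Amber}: Brent→Amber 2·5=10, Milton→Green 8·6=48, Ryde→Red 4·23=92, Kent→Red 2·18=36, Farrow→Green 2·5=10. Service 196; fixed 30; total 226.
{Red, Blue, Green, Amber}: service 196 + fixed 36 = 232
{Red, Green, Amber, Violet}: Brent→Amber 2·5=10, Milton→Green 8·6=48, Ryde→Red 4·23=92, Kent→Red 2·18=36, Farrow→Green 2·5=10. Service 196; fixed 46; total 242.
{Red, Blue, Green, Amber, Violet}: service 196 + fixed 52 = 248
No other subset beats 226.

Open Red, Green and Amber; minimum total cost 226.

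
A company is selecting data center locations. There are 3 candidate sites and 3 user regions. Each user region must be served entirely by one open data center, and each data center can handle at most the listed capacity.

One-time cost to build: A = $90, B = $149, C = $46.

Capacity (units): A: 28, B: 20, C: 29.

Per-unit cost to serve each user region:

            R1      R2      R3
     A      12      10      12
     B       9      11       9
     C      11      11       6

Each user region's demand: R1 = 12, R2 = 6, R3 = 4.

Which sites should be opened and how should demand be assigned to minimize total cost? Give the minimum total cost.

Open {C}: R1→C 11·12=132, R2→C 11·6=66, R3→C 6·4=24.
Loads: C carries 22/29. Service 222; fixed 46; total 268.
Next best feasible plan costs 342.

Minimum total cost: 268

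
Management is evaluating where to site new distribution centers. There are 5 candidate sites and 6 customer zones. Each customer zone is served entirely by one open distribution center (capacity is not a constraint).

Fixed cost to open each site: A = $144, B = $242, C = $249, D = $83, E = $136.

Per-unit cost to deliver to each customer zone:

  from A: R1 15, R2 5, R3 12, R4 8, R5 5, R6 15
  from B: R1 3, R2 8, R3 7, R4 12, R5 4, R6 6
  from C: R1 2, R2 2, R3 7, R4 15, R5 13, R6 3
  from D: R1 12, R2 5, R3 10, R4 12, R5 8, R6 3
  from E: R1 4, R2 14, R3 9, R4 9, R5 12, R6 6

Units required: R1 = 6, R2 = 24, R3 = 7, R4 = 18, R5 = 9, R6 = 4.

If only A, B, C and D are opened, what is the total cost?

Each customer zone is assigned to its cheapest site among the open ones.
{A, B, C, D}: R1→C 2·6=12, R2→C 2·24=48, R3→B 7·7=49, R4→A 8·18=144, R5→B 4·9=36, R6→C 3·4=12. Service 301; fixed 718; total 1019.

Total cost: 1019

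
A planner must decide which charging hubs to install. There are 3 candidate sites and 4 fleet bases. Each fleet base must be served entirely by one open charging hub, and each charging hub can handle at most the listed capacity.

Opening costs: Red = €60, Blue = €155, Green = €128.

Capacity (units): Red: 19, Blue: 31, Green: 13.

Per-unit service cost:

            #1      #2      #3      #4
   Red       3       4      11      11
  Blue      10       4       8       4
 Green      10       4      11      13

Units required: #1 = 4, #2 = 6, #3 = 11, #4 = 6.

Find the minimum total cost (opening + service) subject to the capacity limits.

Minimum total cost: 331

Open {Blue}: #1→Blue 10·4=40, #2→Blue 4·6=24, #3→Blue 8·11=88, #4→Blue 4·6=24.
Loads: Blue carries 27/31. Service 176; fixed 155; total 331.
Next best feasible plan costs 363.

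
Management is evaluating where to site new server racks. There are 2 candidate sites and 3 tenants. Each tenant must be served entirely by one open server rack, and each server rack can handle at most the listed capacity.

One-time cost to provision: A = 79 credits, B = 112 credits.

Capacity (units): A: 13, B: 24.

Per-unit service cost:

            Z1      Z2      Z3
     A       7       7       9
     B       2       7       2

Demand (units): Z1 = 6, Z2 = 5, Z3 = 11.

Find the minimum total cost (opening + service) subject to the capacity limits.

Open {B}: Z1→B 2·6=12, Z2→B 7·5=35, Z3→B 2·11=22.
Loads: B carries 22/24. Service 69; fixed 112; total 181.
Next best feasible plan costs 260.

Minimum total cost: 181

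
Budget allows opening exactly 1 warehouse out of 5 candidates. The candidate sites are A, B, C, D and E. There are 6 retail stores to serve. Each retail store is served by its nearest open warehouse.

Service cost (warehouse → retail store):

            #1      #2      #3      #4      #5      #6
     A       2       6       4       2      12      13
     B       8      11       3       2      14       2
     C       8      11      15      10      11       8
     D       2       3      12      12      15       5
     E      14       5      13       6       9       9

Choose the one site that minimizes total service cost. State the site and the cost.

Choose A only; total service cost 39.

With exactly 1 open, each retail store uses its cheapest among the chosen.
{A}: #1→A 2, #2→A 6, #3→A 4, #4→A 2, #5→A 12, #6→A 13. Service cost 39.
{B}: service cost 40
{D}: service cost 49
Among all 5 size-1 choices, {A} is lowest.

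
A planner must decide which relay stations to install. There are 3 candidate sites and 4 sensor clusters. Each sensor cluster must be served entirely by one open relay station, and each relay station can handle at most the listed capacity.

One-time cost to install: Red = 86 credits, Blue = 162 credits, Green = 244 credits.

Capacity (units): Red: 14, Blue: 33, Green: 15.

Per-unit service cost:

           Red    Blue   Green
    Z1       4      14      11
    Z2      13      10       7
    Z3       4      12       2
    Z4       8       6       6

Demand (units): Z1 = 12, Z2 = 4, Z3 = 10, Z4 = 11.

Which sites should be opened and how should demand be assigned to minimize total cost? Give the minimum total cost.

Minimum total cost: 522

Open {Red, Blue}: Z1→Red 4·12=48, Z2→Blue 10·4=40, Z3→Blue 12·10=120, Z4→Blue 6·11=66.
Loads: Red carries 12/14, Blue carries 25/33. Service 274; fixed 248; total 522.
Next best feasible plan costs 562.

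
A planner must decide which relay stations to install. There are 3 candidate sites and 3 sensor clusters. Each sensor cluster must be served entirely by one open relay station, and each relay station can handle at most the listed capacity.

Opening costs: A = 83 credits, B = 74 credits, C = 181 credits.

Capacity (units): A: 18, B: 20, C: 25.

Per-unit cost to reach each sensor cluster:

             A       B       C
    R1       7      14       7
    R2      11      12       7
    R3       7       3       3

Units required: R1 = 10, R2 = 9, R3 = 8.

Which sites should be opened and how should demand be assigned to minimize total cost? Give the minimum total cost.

Minimum total cost: 359

Open {A, B}: R1→A 7·10=70, R2→B 12·9=108, R3→B 3·8=24.
Loads: A carries 10/18, B carries 17/20. Service 202; fixed 157; total 359.
Next best feasible plan costs 391.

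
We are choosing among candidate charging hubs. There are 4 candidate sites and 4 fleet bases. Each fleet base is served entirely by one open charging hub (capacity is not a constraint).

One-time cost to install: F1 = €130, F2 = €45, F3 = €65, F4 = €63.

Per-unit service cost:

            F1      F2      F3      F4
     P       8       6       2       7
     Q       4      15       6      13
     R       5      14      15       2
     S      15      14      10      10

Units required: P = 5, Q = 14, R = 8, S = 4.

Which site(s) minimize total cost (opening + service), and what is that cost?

For any fixed open set, each fleet base goes to its cheapest open site; total = fixed + service.
{F3, F4}: P→F3 2·5=10, Q→F3 6·14=84, R→F4 2·8=16, S→F3 10·4=40. Service 150; fixed 128; total 278.
{F3}: P→F3 2·5=10, Q→F3 6·14=84, R→F3 15·8=120, S→F3 10·4=40. Service 254; fixed 65; total 319.
{F2, F3, F4}: service 150 + fixed 173 = 323
{F1, F2, F3, F4}: service 122 + fixed 303 = 425
No other subset beats 278.

Open F3 and F4; minimum total cost 278.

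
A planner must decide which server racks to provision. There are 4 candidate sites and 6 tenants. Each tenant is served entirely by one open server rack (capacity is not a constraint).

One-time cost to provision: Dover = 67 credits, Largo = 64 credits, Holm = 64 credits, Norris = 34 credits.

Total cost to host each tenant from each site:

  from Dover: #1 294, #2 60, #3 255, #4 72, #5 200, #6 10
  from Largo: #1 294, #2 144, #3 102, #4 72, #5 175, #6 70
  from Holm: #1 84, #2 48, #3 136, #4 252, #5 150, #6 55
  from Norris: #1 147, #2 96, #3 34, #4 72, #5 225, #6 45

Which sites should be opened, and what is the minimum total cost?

Open Holm and Norris; minimum total cost 531.

For any fixed open set, each tenant goes to its cheapest open site; total = fixed + service.
{Holm, Norris}: #1→Holm 84, #2→Holm 48, #3→Norris 34, #4→Norris 72, #5→Holm 150, #6→Norris 45. Service 433; fixed 98; total 531.
{Dover, Holm, Norris}: #1→Holm 84, #2→Holm 48, #3→Norris 34, #4→Dover 72, #5→Holm 150, #6→Dover 10. Service 398; fixed 165; total 563.
{Largo, Holm, Norris}: service 433 + fixed 162 = 595
{Dover, Largo, Holm, Norris}: service 398 + fixed 229 = 627
No other subset beats 531.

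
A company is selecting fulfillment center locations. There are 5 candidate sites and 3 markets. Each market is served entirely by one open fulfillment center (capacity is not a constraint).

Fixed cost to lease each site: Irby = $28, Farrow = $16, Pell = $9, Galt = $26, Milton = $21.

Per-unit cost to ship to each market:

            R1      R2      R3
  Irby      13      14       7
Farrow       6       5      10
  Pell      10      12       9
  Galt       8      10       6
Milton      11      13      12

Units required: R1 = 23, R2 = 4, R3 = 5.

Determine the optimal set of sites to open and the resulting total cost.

For any fixed open set, each market goes to its cheapest open site; total = fixed + service.
{Farrow}: R1→Farrow 6·23=138, R2→Farrow 5·4=20, R3→Farrow 10·5=50. Service 208; fixed 16; total 224.
{Farrow, Pell}: service 203 + fixed 25 = 228
{Farrow, Galt}: R1→Farrow 6·23=138, R2→Farrow 5·4=20, R3→Galt 6·5=30. Service 188; fixed 42; total 230.
{Irby, Farrow, Pell, Galt, Milton}: service 188 + fixed 100 = 288
No other subset beats 224.

Open Farrow only; minimum total cost 224.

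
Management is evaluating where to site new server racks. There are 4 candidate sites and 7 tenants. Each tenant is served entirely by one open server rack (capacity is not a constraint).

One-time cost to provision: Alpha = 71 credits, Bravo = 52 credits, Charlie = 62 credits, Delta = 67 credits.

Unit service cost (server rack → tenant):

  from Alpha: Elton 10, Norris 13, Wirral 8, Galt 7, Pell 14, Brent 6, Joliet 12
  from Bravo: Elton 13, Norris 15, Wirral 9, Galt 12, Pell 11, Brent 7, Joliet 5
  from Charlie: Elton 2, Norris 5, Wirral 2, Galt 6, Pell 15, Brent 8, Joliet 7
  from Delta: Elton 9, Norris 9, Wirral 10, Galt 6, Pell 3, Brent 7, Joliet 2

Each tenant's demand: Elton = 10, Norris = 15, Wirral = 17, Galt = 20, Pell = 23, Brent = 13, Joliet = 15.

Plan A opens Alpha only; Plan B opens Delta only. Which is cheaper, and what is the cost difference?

Plan B is cheaper by 450.

Plan A: {Alpha}: Elton→Alpha 10·10=100, Norris→Alpha 13·15=195, Wirral→Alpha 8·17=136, Galt→Alpha 7·20=140, Pell→Alpha 14·23=322, Brent→Alpha 6·13=78, Joliet→Alpha 12·15=180. Service 1151; fixed 71; total 1222.
Plan B: {Delta}: Elton→Delta 9·10=90, Norris→Delta 9·15=135, Wirral→Delta 10·17=170, Galt→Delta 6·20=120, Pell→Delta 3·23=69, Brent→Delta 7·13=91, Joliet→Delta 2·15=30. Service 705; fixed 67; total 772.
Difference: |1222 − 772| = 450.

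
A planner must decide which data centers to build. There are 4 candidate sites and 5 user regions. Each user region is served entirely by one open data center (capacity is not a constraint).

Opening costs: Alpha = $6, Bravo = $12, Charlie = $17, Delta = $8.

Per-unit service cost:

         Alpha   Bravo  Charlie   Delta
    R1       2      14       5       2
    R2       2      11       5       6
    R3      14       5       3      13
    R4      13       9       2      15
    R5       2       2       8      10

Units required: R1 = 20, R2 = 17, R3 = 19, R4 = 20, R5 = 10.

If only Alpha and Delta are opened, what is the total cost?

Total cost: 615

Each user region is assigned to its cheapest site among the open ones.
{Alpha, Delta}: R1→Alpha 2·20=40, R2→Alpha 2·17=34, R3→Delta 13·19=247, R4→Alpha 13·20=260, R5→Alpha 2·10=20. Service 601; fixed 14; total 615.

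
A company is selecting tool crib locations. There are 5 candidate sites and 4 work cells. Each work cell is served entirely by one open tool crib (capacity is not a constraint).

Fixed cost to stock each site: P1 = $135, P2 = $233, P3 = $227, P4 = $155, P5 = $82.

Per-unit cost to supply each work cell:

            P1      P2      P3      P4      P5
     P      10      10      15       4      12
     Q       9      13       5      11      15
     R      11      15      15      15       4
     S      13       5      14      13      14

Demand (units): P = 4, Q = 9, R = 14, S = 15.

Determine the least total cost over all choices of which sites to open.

For any fixed open set, each work cell goes to its cheapest open site; total = fixed + service.
{P5}: P→P5 12·4=48, Q→P5 15·9=135, R→P5 4·14=56, S→P5 14·15=210. Service 449; fixed 82; total 531.
{P1, P5}: service 372 + fixed 217 = 589
{P2, P5}: service 288 + fixed 315 = 603
{P1, P2, P3, P4, P5}: P→P4 4·4=16, Q→P3 5·9=45, R→P5 4·14=56, S→P2 5·15=75. Service 192; fixed 832; total 1024.
No other subset beats 531.

Minimum total cost: 531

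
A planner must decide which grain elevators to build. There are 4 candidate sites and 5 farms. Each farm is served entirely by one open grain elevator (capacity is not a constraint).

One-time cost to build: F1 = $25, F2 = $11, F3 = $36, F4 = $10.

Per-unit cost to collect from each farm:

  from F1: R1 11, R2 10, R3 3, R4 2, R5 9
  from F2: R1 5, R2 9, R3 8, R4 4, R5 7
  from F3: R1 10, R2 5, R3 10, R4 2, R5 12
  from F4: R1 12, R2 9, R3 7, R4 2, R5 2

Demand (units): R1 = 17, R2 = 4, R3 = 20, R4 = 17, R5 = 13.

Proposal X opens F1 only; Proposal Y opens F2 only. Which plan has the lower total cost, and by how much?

Proposal X: {F1}: R1→F1 11·17=187, R2→F1 10·4=40, R3→F1 3·20=60, R4→F1 2·17=34, R5→F1 9·13=117. Service 438; fixed 25; total 463.
Proposal Y: {F2}: R1→F2 5·17=85, R2→F2 9·4=36, R3→F2 8·20=160, R4→F2 4·17=68, R5→F2 7·13=91. Service 440; fixed 11; total 451.
Difference: |463 − 451| = 12.

Proposal Y is cheaper by 12.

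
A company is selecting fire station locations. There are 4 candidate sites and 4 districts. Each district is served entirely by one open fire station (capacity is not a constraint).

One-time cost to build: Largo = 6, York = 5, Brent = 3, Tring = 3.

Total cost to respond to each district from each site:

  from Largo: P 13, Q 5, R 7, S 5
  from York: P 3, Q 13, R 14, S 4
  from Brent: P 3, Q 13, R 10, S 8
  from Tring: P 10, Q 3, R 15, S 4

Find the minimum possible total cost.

For any fixed open set, each district goes to its cheapest open site; total = fixed + service.
{Brent, Tring}: P→Brent 3, Q→Tring 3, R→Brent 10, S→Tring 4. Service 20; fixed 6; total 26.
{Largo, Brent}: P→Brent 3, Q→Largo 5, R→Largo 7, S→Largo 5. Service 20; fixed 9; total 29.
{Largo, Brent, Tring}: service 17 + fixed 12 = 29
{Largo, York, Brent, Tring}: service 17 + fixed 17 = 34
No other subset beats 26.

Minimum total cost: 26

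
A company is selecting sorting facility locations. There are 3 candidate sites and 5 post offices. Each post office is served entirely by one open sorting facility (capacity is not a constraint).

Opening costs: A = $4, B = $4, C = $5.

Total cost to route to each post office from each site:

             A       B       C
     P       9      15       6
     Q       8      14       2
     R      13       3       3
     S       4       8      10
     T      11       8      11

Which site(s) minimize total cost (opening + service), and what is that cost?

Open A and C; minimum total cost 35.

For any fixed open set, each post office goes to its cheapest open site; total = fixed + service.
{A, C}: P→C 6, Q→C 2, R→C 3, S→A 4, T→A 11. Service 26; fixed 9; total 35.
{A, B, C}: service 23 + fixed 13 = 36
{B, C}: P→C 6, Q→C 2, R→B 3, S→B 8, T→B 8. Service 27; fixed 9; total 36.
{A}: P→A 9, Q→A 8, R→A 13, S→A 4, T→A 11. Service 45; fixed 4; total 49.
No other subset beats 35.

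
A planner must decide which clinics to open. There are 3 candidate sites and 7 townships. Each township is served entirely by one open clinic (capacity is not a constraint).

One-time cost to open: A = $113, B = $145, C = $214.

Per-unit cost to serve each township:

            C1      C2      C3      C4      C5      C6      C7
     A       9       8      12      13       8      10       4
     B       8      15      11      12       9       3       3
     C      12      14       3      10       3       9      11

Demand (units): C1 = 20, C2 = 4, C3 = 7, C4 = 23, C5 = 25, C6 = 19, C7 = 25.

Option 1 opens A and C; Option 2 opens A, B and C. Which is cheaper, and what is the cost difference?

Option 2 is cheaper by 14.

Option 1: {A, C}: C1→A 9·20=180, C2→A 8·4=32, C3→C 3·7=21, C4→C 10·23=230, C5→C 3·25=75, C6→C 9·19=171, C7→A 4·25=100. Service 809; fixed 327; total 1136.
Option 2: {A, B, C}: C1→B 8·20=160, C2→A 8·4=32, C3→C 3·7=21, C4→C 10·23=230, C5→C 3·25=75, C6→B 3·19=57, C7→B 3·25=75. Service 650; fixed 472; total 1122.
Difference: |1136 − 1122| = 14.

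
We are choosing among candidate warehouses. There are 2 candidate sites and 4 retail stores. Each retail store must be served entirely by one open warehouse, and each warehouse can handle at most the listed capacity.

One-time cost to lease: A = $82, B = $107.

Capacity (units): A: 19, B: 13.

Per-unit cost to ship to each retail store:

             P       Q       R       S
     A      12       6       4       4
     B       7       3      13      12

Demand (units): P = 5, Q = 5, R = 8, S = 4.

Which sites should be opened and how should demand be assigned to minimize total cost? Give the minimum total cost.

Open {A, B}: P→B 7·5=35, Q→B 3·5=15, R→A 4·8=32, S→A 4·4=16.
Loads: A carries 12/19, B carries 10/13. Service 98; fixed 189; total 287.
Next best feasible plan costs 302.

Minimum total cost: 287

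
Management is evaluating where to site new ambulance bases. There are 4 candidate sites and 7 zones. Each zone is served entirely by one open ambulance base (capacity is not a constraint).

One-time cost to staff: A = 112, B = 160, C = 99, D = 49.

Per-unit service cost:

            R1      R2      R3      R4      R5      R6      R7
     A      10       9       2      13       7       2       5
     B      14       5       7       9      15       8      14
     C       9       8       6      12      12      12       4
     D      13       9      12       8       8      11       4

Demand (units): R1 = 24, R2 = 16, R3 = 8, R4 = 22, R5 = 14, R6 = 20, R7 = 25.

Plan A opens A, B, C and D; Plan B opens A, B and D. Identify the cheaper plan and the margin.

Plan A: {A, B, C, D}: R1→C 9·24=216, R2→B 5·16=80, R3→A 2·8=16, R4→D 8·22=176, R5→A 7·14=98, R6→A 2·20=40, R7→C 4·25=100. Service 726; fixed 420; total 1146.
Plan B: {A, B, D}: R1→A 10·24=240, R2→B 5·16=80, R3→A 2·8=16, R4→D 8·22=176, R5→A 7·14=98, R6→A 2·20=40, R7→D 4·25=100. Service 750; fixed 321; total 1071.
Difference: |1146 − 1071| = 75.

Plan B is cheaper by 75.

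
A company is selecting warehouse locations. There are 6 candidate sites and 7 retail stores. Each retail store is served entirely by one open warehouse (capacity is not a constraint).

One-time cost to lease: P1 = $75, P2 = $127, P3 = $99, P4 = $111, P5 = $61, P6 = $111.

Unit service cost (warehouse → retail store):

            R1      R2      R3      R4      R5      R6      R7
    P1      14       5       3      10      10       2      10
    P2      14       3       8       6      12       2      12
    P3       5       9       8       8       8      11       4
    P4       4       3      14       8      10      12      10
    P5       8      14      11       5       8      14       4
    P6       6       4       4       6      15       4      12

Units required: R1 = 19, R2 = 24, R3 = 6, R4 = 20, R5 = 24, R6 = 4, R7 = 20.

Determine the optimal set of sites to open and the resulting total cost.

For any fixed open set, each retail store goes to its cheapest open site; total = fixed + service.
{P1, P4, P5}: R1→P4 4·19=76, R2→P4 3·24=72, R3→P1 3·6=18, R4→P5 5·20=100, R5→P5 8·24=192, R6→P1 2·4=8, R7→P5 4·20=80. Service 546; fixed 247; total 793.
{P5, P6}: R1→P6 6·19=114, R2→P6 4·24=96, R3→P6 4·6=24, R4→P5 5·20=100, R5→P5 8·24=192, R6→P6 4·4=16, R7→P5 4·20=80. Service 622; fixed 172; total 794.
{P1, P5}: service 670 + fixed 136 = 806
{P1, P2, P3, P4, P5, P6}: service 546 + fixed 584 = 1130
No other subset beats 793.

Open P1, P4 and P5; minimum total cost 793.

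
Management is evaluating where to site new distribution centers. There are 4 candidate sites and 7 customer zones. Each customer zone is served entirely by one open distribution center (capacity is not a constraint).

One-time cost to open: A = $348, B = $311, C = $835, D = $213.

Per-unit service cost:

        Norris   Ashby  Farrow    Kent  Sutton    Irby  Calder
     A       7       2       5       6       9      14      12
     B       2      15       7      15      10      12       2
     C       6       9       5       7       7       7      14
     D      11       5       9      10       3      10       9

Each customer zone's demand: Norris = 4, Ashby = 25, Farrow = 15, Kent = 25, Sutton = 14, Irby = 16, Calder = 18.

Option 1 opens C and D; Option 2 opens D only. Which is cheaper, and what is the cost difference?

Option 2 is cheaper by 632.

Option 1: {C, D}: Norris→C 6·4=24, Ashby→D 5·25=125, Farrow→C 5·15=75, Kent→C 7·25=175, Sutton→D 3·14=42, Irby→C 7·16=112, Calder→D 9·18=162. Service 715; fixed 1048; total 1763.
Option 2: {D}: Norris→D 11·4=44, Ashby→D 5·25=125, Farrow→D 9·15=135, Kent→D 10·25=250, Sutton→D 3·14=42, Irby→D 10·16=160, Calder→D 9·18=162. Service 918; fixed 213; total 1131.
Difference: |1763 − 1131| = 632.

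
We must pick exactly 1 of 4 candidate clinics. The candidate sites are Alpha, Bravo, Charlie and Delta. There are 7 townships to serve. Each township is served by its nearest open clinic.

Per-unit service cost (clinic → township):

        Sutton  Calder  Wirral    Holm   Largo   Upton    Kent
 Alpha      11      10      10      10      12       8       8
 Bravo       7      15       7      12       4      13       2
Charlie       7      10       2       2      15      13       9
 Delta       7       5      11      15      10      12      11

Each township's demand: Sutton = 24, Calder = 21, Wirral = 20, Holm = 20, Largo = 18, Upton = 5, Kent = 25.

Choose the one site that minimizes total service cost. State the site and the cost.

With exactly 1 open, each township uses its cheapest among the chosen.
{Charlie}: Sutton→Charlie 7·24=168, Calder→Charlie 10·21=210, Wirral→Charlie 2·20=40, Holm→Charlie 2·20=40, Largo→Charlie 15·18=270, Upton→Charlie 13·5=65, Kent→Charlie 9·25=225. Service cost 1018.
{Bravo}: service cost 1050
{Delta}: service cost 1308
Among all 4 size-1 choices, {Charlie} is lowest.

Choose Charlie only; total service cost 1018.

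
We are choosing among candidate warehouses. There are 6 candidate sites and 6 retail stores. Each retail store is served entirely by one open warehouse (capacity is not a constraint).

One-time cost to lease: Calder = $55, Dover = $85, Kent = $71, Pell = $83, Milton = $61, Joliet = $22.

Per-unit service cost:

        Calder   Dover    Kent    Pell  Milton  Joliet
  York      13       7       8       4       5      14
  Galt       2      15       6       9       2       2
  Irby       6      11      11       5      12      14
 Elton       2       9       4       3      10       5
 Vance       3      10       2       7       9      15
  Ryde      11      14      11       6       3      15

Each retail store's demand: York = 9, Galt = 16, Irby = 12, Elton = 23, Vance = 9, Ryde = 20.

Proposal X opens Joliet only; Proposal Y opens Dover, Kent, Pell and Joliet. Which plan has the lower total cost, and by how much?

Proposal X: {Joliet}: York→Joliet 14·9=126, Galt→Joliet 2·16=32, Irby→Joliet 14·12=168, Elton→Joliet 5·23=115, Vance→Joliet 15·9=135, Ryde→Joliet 15·20=300. Service 876; fixed 22; total 898.
Proposal Y: {Dover, Kent, Pell, Joliet}: York→Pell 4·9=36, Galt→Joliet 2·16=32, Irby→Pell 5·12=60, Elton→Pell 3·23=69, Vance→Kent 2·9=18, Ryde→Pell 6·20=120. Service 335; fixed 261; total 596.
Difference: |898 − 596| = 302.

Proposal Y is cheaper by 302.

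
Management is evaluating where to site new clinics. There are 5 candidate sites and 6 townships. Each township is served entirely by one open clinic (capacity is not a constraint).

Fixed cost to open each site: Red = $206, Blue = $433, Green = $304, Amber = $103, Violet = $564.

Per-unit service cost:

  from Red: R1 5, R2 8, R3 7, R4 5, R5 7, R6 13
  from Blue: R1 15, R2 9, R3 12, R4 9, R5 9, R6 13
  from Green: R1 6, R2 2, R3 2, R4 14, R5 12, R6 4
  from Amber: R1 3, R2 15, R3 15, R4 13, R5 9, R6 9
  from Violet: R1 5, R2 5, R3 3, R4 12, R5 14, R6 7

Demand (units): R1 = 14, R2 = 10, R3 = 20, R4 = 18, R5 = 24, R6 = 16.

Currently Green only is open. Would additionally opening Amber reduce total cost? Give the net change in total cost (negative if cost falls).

Yes — net change −29 (cost falls by 29).

Current service cost with {Green}: 748.
Adding Amber: each township re-picks its cheapest; new service cost 616, saving 132.
Extra fixed cost: 103. Net change = 103 − 132 = -29.
(Totals: 1052 → 1023.)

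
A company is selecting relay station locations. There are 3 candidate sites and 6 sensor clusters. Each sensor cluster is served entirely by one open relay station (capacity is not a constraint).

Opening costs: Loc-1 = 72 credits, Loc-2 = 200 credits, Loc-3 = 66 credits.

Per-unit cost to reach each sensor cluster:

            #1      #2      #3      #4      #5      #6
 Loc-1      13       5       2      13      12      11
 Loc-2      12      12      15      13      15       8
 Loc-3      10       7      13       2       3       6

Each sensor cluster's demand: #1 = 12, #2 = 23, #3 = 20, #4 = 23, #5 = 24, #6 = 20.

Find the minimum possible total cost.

For any fixed open set, each sensor cluster goes to its cheapest open site; total = fixed + service.
{Loc-1, Loc-3}: #1→Loc-3 10·12=120, #2→Loc-1 5·23=115, #3→Loc-1 2·20=40, #4→Loc-3 2·23=46, #5→Loc-3 3·24=72, #6→Loc-3 6·20=120. Service 513; fixed 138; total 651.
{Loc-3}: service 779 + fixed 66 = 845
{Loc-1, Loc-2, Loc-3}: service 513 + fixed 338 = 851
No other subset beats 651.

Minimum total cost: 651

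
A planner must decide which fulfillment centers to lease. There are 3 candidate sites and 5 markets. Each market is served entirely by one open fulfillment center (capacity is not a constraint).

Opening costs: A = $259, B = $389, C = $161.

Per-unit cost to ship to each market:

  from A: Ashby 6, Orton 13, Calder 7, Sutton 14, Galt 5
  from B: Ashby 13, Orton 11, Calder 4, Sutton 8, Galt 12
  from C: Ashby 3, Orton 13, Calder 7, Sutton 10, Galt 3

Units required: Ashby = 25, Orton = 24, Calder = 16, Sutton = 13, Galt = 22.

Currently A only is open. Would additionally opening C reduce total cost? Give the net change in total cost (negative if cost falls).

Current service cost with {A}: 866.
Adding C: each market re-picks its cheapest; new service cost 695, saving 171.
Extra fixed cost: 161. Net change = 161 − 171 = -10.
(Totals: 1125 → 1115.)

Yes — net change −10 (cost falls by 10).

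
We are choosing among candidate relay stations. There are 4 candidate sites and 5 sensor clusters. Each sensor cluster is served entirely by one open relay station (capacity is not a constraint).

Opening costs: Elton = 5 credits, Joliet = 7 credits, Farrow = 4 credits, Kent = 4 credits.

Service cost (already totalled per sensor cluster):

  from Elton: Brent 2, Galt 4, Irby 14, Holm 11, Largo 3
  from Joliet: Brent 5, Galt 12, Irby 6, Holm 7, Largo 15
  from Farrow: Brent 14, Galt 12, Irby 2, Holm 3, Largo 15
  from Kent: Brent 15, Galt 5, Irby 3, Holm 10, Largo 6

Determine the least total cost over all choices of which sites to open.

Minimum total cost: 23

For any fixed open set, each sensor cluster goes to its cheapest open site; total = fixed + service.
{Elton, Farrow}: Brent→Elton 2, Galt→Elton 4, Irby→Farrow 2, Holm→Farrow 3, Largo→Elton 3. Service 14; fixed 9; total 23.
{Elton, Farrow, Kent}: service 14 + fixed 13 = 27
{Elton, Joliet, Farrow}: Brent→Elton 2, Galt→Elton 4, Irby→Farrow 2, Holm→Farrow 3, Largo→Elton 3. Service 14; fixed 16; total 30.
{Elton, Joliet, Farrow, Kent}: Brent→Elton 2, Galt→Elton 4, Irby→Farrow 2, Holm→Farrow 3, Largo→Elton 3. Service 14; fixed 20; total 34.
No other subset beats 23.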